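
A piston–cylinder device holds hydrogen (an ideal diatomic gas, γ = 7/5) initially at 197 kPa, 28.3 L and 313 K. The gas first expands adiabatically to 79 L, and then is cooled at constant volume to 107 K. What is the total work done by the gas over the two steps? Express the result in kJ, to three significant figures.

W_total ≈ 4.69 kJ

Step 1 (adiabatic): W = (P₁V₁ − P₂V₂)/(γ−1) = (5575 − 3698)/0.4 = 4694 J.
Step 2 (isochoric): W = 0 (constant volume).
W_total = 4694 + 0 = 4694 J.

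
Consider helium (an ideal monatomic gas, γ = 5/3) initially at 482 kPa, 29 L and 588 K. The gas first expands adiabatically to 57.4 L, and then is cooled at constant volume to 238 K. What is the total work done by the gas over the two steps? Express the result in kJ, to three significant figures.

Step 1 (adiabatic): W = (P₁V₁ − P₂V₂)/(γ−1) = (13978 − 8867)/0.667 = 7667 J.
Step 2 (isochoric): W = 0 (constant volume).
W_total = 7667 + 0 = 7667 J.

W_total ≈ 7.67 kJ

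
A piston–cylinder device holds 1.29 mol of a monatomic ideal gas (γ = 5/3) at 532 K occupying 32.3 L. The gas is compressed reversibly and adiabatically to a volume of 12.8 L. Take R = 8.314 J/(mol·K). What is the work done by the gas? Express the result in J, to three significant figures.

Adiabatic: TV^(γ−1) = const with γ = 5/3.
T₂ = T₁ (V₁/V₂)^(γ−1) = 532 × (32.3/12.8)^0.667 = 532 × 1.854 = 986.1 K.
W_by = nCᵥ(T₁ − T₂) = (1.29)(12.47)(532 − 986.1) = -7305 J.

W ≈ -7300 J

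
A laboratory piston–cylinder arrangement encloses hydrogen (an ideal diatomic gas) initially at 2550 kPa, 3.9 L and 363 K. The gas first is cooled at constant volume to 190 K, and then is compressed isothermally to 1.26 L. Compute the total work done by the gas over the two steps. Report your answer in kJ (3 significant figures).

W_total ≈ -5.88 kJ

Step 1 (isochoric): W = 0 (constant volume).
After step 1: P = 1335 kPa (V unchanged).
Step 2 (isothermal): W = P₁V₁ ln(V₂/V₁) = (5205) ln(1.26/3.9) = -5881 J.
W_total = 0 − 5881 = -5881 J.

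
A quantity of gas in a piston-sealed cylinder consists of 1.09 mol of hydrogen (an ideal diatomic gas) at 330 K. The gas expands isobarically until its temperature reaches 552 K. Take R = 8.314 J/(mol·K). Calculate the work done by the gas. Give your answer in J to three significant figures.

W ≈ 2010 J

Isobaric: W = P ΔV = nR ΔT.
W = (1.09)(8.314)(552 − 330) = 2012 J.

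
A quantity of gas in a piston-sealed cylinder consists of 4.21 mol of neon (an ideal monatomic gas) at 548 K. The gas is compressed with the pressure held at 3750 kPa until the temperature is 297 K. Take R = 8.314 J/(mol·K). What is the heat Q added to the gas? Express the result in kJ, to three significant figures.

Q ≈ -22.0 kJ

Isobaric: W = nRΔT = (4.21)(8.314)(-251) = -8785 J.
ΔU = nCᵥΔT with Cᵥ = 3R/2: ΔU = (4.21)(12.47)(-251) = -13178 J.
Q = ΔU + W = -13178 − 8785 = -21964 J.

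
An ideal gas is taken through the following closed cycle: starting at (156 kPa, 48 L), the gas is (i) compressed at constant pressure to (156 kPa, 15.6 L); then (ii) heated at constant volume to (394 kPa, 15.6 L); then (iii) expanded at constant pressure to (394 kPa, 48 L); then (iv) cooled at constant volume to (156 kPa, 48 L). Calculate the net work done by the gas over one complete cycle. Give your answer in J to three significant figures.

Constant-volume legs do no work.
W(i) = (156)(15.6 − 48) = -5054 J; W(iii) = (394)(48 − 15.6) = 12766 J.
W_net = -5054 + 12766 = 7711 J (the clockwise enclosed area).

W_net ≈ 7710 J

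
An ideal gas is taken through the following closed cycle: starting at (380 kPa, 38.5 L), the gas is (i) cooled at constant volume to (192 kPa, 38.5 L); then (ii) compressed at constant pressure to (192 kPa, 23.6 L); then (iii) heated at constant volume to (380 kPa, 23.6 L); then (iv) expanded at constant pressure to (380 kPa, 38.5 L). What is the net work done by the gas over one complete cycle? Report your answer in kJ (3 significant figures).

Constant-volume legs do no work.
W(ii) = (192)(23.6 − 38.5) = -2861 J; W(iv) = (380)(38.5 − 23.6) = 5662 J.
W_net = -2861 + 5662 = 2801 J (the clockwise enclosed area).

W_net ≈ 2.80 kJ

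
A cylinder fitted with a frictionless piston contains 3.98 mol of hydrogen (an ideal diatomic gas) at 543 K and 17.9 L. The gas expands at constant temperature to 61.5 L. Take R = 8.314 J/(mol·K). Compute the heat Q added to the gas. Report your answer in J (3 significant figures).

Q ≈ 22200 J

Isothermal ⇒ ΔU = 0, so Q = W = nRT ln(V₂/V₁).
Q = (3.98)(8.314)(543) ln(61.5/17.9) = 17968 × 1.234 = 22176 J.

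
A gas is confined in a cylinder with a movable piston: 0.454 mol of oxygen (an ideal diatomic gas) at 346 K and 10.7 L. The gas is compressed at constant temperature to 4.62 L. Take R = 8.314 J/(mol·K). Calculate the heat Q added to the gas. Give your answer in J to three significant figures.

Q ≈ -1100 J

Isothermal ⇒ ΔU = 0, so Q = W = nRT ln(V₂/V₁).
Q = (0.454)(8.314)(346) ln(4.62/10.7) = 1306 × -0.8398 = -1097 J.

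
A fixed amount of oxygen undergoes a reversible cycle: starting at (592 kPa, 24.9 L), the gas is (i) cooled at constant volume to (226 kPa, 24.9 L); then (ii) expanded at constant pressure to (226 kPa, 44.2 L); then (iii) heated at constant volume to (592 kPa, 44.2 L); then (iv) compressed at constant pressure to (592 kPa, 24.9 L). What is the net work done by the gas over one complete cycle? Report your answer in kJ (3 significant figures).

Constant-volume legs do no work.
W(ii) = (226)(44.2 − 24.9) = 4362 J; W(iv) = (592)(24.9 − 44.2) = -11426 J.
W_net = 4362 − 11426 = -7064 J (the counter-clockwise enclosed area).

W_net ≈ -7.06 kJ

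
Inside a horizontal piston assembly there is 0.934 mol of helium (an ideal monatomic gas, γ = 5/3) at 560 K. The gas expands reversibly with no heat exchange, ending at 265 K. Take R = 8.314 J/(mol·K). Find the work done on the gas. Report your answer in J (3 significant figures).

Adiabatic ⇒ Q = 0, so W_by = −ΔU = nCᵥ(T₁ − T₂).
Cᵥ = 3R/2 = 12.47 J/(mol·K).
W = (0.934)(12.47)(560 − 265) = 3436 J.
Work on gas = −W_by = -3436 J.

W ≈ -3440 J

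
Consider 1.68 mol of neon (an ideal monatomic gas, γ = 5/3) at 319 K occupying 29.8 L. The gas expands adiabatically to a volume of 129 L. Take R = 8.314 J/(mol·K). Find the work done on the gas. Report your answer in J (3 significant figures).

Adiabatic: TV^(γ−1) = const with γ = 5/3.
T₂ = T₁ (V₁/V₂)^(γ−1) = 319 × (29.8/129)^0.667 = 319 × 0.3765 = 120.1 K.
W_by = nCᵥ(T₁ − T₂) = (1.68)(12.47)(319 − 120.1) = 4167 J.
Work on gas = −W_by = -4167 J.

W ≈ -4170 J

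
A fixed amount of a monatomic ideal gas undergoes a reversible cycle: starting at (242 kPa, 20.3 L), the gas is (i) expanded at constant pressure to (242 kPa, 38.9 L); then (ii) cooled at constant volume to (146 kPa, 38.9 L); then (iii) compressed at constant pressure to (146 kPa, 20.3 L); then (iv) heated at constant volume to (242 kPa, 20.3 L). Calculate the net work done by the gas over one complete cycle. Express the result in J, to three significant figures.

Constant-volume legs do no work.
W(i) = (242)(38.9 − 20.3) = 4501 J; W(iii) = (146)(20.3 − 38.9) = -2716 J.
W_net = 4501 − 2716 = 1786 J (the clockwise enclosed area).

W_net ≈ 1790 J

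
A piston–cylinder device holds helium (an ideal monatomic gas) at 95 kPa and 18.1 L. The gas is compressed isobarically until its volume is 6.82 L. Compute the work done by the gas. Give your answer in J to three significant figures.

Isobaric: W = P ΔV.
W = (95 kPa)(6.82 − 18.1 L) = (95)(-11.28) = -1072 J.

W ≈ -1070 J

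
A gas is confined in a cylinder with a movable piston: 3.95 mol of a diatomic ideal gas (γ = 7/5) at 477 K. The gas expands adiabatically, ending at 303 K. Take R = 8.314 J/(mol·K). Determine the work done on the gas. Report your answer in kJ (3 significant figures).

W ≈ -14.3 kJ

Adiabatic ⇒ Q = 0, so W_by = −ΔU = nCᵥ(T₁ − T₂).
Cᵥ = 5R/2 = 20.79 J/(mol·K).
W = (3.95)(20.79)(477 − 303) = 14286 J.
Work on gas = −W_by = -14286 J.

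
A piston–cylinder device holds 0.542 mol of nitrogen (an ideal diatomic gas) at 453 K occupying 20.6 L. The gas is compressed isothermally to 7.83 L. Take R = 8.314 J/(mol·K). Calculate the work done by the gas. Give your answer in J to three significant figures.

W ≈ -1970 J

Isothermal: W = nRT ln(V₂/V₁).
W = (0.542)(8.314)(453) × ln(7.83/20.6)
  = 2041 × -0.9673
W_by_gas = -1975 J.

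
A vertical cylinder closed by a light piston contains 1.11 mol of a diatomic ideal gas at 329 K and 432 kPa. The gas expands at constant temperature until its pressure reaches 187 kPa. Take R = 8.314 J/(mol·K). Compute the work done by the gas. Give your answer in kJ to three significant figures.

Isothermal process: W = nRT ln(V₂/V₁) = nRT ln(P₁/P₂).
W = (1.11)(8.314)(329) × ln(432/187)
  = 3036 × ln(2.31) = 3036 × 0.8373
W_by_gas = 2542 J.

W ≈ 2.54 kJ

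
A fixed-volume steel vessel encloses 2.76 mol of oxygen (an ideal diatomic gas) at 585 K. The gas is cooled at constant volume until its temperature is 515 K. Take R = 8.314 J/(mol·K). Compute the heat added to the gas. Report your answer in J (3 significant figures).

Q ≈ -4020 J

Constant volume ⇒ W = 0, so Q = ΔU = nCᵥΔT with Cᵥ = 5R/2 = 20.79 J/(mol·K).
ΔU = (2.76)(20.79)(515 − 585) = -4016 J.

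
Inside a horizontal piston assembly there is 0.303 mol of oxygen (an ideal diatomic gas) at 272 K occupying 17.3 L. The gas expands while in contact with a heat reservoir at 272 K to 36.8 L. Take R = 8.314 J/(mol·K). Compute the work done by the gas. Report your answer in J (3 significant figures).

W ≈ 517 J

Isothermal: W = nRT ln(V₂/V₁).
W = (0.303)(8.314)(272) × ln(36.8/17.3)
  = 685.2 × 0.7548
W_by_gas = 517.2 J.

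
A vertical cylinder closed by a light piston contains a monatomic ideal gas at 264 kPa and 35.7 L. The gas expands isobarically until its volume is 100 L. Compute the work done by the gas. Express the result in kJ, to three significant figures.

Isobaric: W = P ΔV.
W = (264 kPa)(100 − 35.7 L) = (264)(64.3) = 16975 J.

W ≈ 17.0 kJ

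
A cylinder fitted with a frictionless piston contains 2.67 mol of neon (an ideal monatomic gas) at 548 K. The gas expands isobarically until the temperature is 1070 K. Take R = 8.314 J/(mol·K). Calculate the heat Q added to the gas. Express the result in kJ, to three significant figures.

Q ≈ 29.0 kJ

Isobaric: W = nRΔT = (2.67)(8.314)(522) = 11588 J.
ΔU = nCᵥΔT with Cᵥ = 3R/2: ΔU = (2.67)(12.47)(522) = 17381 J.
Q = ΔU + W = 17381 + 11588 = 28969 J.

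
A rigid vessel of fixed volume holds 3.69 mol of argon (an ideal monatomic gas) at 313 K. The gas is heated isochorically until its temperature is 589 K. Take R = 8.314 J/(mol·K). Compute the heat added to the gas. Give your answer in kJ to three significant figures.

Constant volume ⇒ W = 0, so Q = ΔU = nCᵥΔT with Cᵥ = 3R/2 = 12.47 J/(mol·K).
ΔU = (3.69)(12.47)(589 − 313) = 12701 J.

Q ≈ 12.7 kJ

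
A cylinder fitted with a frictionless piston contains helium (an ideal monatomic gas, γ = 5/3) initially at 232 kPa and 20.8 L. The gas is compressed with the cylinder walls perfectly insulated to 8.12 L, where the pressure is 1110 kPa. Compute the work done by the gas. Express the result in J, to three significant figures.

Adiabatic: W = (P₁V₁ − P₂V₂)/(γ − 1) with γ = 5/3.
P₁V₁ = 4826 J, P₂V₂ = 9013 J.
W = (4826 − 9013) / 0.6667 = -6281 J.

W ≈ -6280 J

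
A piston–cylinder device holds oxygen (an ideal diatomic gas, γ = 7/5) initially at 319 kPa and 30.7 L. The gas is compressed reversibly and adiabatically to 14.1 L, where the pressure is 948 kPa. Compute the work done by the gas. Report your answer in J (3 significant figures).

W ≈ -8930 J

Adiabatic: W = (P₁V₁ − P₂V₂)/(γ − 1) with γ = 7/5.
P₁V₁ = 9793 J, P₂V₂ = 13367 J.
W = (9793 − 13367) / 0.4 = -8934 J.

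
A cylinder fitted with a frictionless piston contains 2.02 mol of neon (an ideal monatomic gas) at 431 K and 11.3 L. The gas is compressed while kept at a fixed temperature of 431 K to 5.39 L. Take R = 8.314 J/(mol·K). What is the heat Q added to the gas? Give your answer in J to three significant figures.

Q ≈ -5360 J

Isothermal ⇒ ΔU = 0, so Q = W = nRT ln(V₂/V₁).
Q = (2.02)(8.314)(431) ln(5.39/11.3) = 7238 × -0.7403 = -5358 J.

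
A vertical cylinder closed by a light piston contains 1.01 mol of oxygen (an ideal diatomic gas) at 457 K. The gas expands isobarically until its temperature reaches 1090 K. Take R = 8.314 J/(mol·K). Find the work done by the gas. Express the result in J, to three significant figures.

Isobaric: W = P ΔV = nR ΔT.
W = (1.01)(8.314)(1090 − 457) = 5315 J.

W ≈ 5320 J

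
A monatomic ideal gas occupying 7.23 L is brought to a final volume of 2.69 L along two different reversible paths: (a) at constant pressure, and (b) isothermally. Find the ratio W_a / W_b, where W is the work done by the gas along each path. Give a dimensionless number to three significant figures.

Path (a) isobaric: W = P₁(V₂ − V₁) → W_a/(P₁V₁) = -0.6279.
Path (b) isothermal: W = P₁V₁ ln(V₂/V₁) → W_b/(P₁V₁) = -0.9887.
W_a / W_b = -0.6279 / -0.9887 = 0.6351.

W_a / W_b ≈ 0.635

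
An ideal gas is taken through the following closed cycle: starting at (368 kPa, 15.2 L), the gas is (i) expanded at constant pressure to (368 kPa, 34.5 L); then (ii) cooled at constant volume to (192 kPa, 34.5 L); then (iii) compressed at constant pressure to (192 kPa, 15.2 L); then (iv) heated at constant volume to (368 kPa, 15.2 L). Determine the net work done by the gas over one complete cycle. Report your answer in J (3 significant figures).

W_net ≈ 3400 J

Constant-volume legs do no work.
W(i) = (368)(34.5 − 15.2) = 7102 J; W(iii) = (192)(15.2 − 34.5) = -3706 J.
W_net = 7102 − 3706 = 3397 J (the clockwise enclosed area).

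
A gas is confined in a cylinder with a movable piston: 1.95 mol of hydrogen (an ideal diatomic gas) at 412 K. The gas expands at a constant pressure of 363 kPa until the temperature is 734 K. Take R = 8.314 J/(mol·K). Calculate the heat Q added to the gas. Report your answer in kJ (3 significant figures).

Q ≈ 18.3 kJ

Isobaric: W = nRΔT = (1.95)(8.314)(322) = 5220 J.
ΔU = nCᵥΔT with Cᵥ = 5R/2: ΔU = (1.95)(20.79)(322) = 13051 J.
Q = ΔU + W = 13051 + 5220 = 18271 J.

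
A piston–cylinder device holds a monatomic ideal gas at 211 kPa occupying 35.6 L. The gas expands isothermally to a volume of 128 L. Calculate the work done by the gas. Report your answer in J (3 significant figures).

Isothermal: W = nRT ln(V₂/V₁) = P₁V₁ ln(V₂/V₁).
P₁V₁ = (211 kPa)(35.6 L) = 7512 J.
W = 7512 × ln(128/35.6) = 7512 × 1.28
W_by_gas = 9612 J.

W ≈ 9610 J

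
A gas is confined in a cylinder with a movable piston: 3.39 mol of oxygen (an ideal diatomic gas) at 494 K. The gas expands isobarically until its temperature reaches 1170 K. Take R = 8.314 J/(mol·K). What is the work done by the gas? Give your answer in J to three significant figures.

Isobaric: W = P ΔV = nR ΔT.
W = (3.39)(8.314)(1170 − 494) = 19053 J.

W ≈ 19100 J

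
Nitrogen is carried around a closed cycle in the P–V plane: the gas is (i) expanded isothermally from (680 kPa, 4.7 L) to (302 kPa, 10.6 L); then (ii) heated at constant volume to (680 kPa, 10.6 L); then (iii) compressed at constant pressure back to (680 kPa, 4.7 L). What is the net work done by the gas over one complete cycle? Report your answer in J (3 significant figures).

W_net ≈ -1410 J

Leg (i): W = PᵢVᵢ ln(V_f/Vᵢ) = (3196) ln(10.6/4.7) = 2599 J.
Leg (ii): W = 0.
Leg (iii): W = PΔV = (680)(4.7 − 10.6) = -4012 J.
W_net = 2599 − 4012 = -1413 J.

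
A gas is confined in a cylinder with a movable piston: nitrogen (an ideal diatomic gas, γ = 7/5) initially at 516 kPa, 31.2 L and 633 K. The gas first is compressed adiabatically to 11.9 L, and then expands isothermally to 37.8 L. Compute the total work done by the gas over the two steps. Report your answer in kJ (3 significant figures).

W_total ≈ 8.43 kJ

Step 1 (adiabatic): W = (P₁V₁ − P₂V₂)/(γ−1) = (16099 − 23673)/0.4 = -18934 J.
After step 1: P = 1989 kPa, V = 11.9 L, T = 930.8 K.
Step 2 (isothermal): W = P₁V₁ ln(V₂/V₁) = (23673) ln(37.8/11.9) = 27360 J.
W_total = -18934 + 27360 = 8426 J.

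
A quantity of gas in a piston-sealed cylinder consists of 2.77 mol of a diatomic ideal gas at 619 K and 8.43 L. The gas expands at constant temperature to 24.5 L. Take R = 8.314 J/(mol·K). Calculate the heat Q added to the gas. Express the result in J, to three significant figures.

Isothermal ⇒ ΔU = 0, so Q = W = nRT ln(V₂/V₁).
Q = (2.77)(8.314)(619) ln(24.5/8.43) = 14255 × 1.067 = 15209 J.

Q ≈ 15200 J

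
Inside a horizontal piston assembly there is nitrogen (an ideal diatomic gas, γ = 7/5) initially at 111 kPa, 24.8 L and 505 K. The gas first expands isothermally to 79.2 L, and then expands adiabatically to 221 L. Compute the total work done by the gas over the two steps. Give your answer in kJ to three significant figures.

W_total ≈ 5.51 kJ

Step 1 (isothermal): W = P₁V₁ ln(V₂/V₁) = (2753) ln(79.2/24.8) = 3196 J.
After step 1: P = 34.76 kPa, V = 79.2 L, T = 505 K.
Step 2 (adiabatic): W = (P₁V₁ − P₂V₂)/(γ−1) = (2753 − 1826)/0.4 = 2317 J.
W_total = 3196 + 2317 = 5513 J.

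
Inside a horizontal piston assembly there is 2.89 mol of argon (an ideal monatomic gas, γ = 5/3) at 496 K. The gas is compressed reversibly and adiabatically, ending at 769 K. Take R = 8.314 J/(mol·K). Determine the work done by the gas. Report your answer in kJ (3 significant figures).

Adiabatic ⇒ Q = 0, so W_by = −ΔU = nCᵥ(T₁ − T₂).
Cᵥ = 3R/2 = 12.47 J/(mol·K).
W = (2.89)(12.47)(496 − 769) = -9839 J.

W ≈ -9.84 kJ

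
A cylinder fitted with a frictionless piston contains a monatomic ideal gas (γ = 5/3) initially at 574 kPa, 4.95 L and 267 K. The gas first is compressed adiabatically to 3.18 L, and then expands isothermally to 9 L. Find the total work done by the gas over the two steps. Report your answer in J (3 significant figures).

W_total ≈ 2510 J

Step 1 (adiabatic): W = (P₁V₁ − P₂V₂)/(γ−1) = (2841 − 3816)/0.667 = -1462 J.
After step 1: P = 1200 kPa, V = 3.18 L, T = 358.6 K.
Step 2 (isothermal): W = P₁V₁ ln(V₂/V₁) = (3816) ln(9/3.18) = 3970 J.
W_total = -1462 + 3970 = 2508 J.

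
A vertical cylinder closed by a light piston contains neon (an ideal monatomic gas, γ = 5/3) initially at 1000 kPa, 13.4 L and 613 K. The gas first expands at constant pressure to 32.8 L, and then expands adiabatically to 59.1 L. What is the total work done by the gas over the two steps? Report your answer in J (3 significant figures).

W_total ≈ 35400 J

Step 1 (isobaric): W = PΔV = (1000 kPa)(32.8 − 13.4 L) = 19400 J.
After step 1: P = 1000 kPa, V = 32.8 L, T = 1500 K.
Step 2 (adiabatic): W = (P₁V₁ − P₂V₂)/(γ−1) = (32800 − 22151)/0.667 = 15973 J.
W_total = 19400 + 15973 = 35373 J.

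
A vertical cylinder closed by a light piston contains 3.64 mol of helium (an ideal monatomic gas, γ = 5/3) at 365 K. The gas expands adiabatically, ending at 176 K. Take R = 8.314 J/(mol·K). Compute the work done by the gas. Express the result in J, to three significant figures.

Adiabatic ⇒ Q = 0, so W_by = −ΔU = nCᵥ(T₁ − T₂).
Cᵥ = 3R/2 = 12.47 J/(mol·K).
W = (3.64)(12.47)(365 − 176) = 8580 J.

W ≈ 8580 J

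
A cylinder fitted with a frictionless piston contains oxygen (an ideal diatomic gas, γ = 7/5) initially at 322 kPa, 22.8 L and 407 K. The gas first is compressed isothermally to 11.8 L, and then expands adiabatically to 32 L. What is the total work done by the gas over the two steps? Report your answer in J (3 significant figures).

Step 1 (isothermal): W = P₁V₁ ln(V₂/V₁) = (7342) ln(11.8/22.8) = -4836 J.
After step 1: P = 622.2 kPa, V = 11.8 L, T = 407 K.
Step 2 (adiabatic): W = (P₁V₁ − P₂V₂)/(γ−1) = (7342 − 4926)/0.4 = 6039 J.
W_total = -4836 + 6039 = 1204 J.

W_total ≈ 1200 J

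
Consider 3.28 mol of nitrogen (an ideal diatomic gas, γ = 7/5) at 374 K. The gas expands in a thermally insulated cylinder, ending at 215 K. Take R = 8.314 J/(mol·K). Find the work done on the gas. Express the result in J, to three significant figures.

W ≈ -10800 J

Adiabatic ⇒ Q = 0, so W_by = −ΔU = nCᵥ(T₁ − T₂).
Cᵥ = 5R/2 = 20.79 J/(mol·K).
W = (3.28)(20.79)(374 − 215) = 10840 J.
Work on gas = −W_by = -10840 J.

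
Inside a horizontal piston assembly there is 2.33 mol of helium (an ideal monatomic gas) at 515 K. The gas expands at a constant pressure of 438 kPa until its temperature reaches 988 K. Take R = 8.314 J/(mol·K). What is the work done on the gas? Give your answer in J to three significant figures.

W ≈ -9160 J

Isobaric: W = P ΔV = nR ΔT.
W = (2.33)(8.314)(988 − 515) = 9163 J.
Work on gas = −W_by = -9163 J.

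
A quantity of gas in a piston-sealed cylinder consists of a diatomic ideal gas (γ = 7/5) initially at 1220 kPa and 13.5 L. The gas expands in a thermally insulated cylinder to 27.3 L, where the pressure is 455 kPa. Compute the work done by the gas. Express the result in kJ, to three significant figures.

Adiabatic: W = (P₁V₁ − P₂V₂)/(γ − 1) with γ = 7/5.
P₁V₁ = 16470 J, P₂V₂ = 12422 J.
W = (16470 − 12422) / 0.4 = 10121 J.

W ≈ 10.1 kJ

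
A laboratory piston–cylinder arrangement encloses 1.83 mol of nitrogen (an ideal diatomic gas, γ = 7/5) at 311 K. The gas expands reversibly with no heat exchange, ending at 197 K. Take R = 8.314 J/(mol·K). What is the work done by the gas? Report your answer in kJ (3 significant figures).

W ≈ 4.34 kJ

Adiabatic ⇒ Q = 0, so W_by = −ΔU = nCᵥ(T₁ − T₂).
Cᵥ = 5R/2 = 20.79 J/(mol·K).
W = (1.83)(20.79)(311 − 197) = 4336 J.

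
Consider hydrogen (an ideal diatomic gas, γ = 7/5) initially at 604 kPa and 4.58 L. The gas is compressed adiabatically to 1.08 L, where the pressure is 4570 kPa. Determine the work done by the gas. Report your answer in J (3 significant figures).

W ≈ -5420 J

Adiabatic: W = (P₁V₁ − P₂V₂)/(γ − 1) with γ = 7/5.
P₁V₁ = 2766 J, P₂V₂ = 4936 J.
W = (2766 − 4936) / 0.4 = -5423 J.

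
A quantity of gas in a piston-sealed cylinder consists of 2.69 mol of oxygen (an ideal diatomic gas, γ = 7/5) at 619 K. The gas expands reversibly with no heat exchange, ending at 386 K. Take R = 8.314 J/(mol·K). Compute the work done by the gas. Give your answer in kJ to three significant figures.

W ≈ 13.0 kJ

Adiabatic ⇒ Q = 0, so W_by = −ΔU = nCᵥ(T₁ − T₂).
Cᵥ = 5R/2 = 20.79 J/(mol·K).
W = (2.69)(20.79)(619 − 386) = 13027 J.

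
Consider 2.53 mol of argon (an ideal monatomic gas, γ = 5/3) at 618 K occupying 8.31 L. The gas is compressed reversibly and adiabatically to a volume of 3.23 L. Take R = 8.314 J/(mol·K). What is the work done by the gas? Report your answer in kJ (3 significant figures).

Adiabatic: TV^(γ−1) = const with γ = 5/3.
T₂ = T₁ (V₁/V₂)^(γ−1) = 618 × (8.31/3.23)^0.667 = 618 × 1.878 = 1160 K.
W_by = nCᵥ(T₁ − T₂) = (2.53)(12.47)(618 − 1160) = -17112 J.

W ≈ -17.1 kJ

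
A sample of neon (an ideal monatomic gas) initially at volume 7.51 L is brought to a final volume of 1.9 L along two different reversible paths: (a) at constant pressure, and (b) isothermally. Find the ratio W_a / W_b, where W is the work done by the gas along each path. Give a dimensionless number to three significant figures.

Path (a) isobaric: W = P₁(V₂ − V₁) → W_a/(P₁V₁) = -0.747.
Path (b) isothermal: W = P₁V₁ ln(V₂/V₁) → W_b/(P₁V₁) = -1.374.
W_a / W_b = -0.747 / -1.374 = 0.5435.

W_a / W_b ≈ 0.544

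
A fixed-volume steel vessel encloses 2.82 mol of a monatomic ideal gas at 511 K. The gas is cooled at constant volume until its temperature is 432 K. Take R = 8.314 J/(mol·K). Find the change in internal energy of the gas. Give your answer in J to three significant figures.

ΔU ≈ -2780 J

Constant volume ⇒ W = 0, so Q = ΔU = nCᵥΔT with Cᵥ = 3R/2 = 12.47 J/(mol·K).
ΔU = (2.82)(12.47)(432 − 511) = -2778 J.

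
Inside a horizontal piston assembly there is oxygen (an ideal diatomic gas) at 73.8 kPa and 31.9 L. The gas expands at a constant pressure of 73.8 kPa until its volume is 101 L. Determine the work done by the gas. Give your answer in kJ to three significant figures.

Isobaric: W = P ΔV.
W = (73.8 kPa)(101 − 31.9 L) = (73.8)(69.1) = 5100 J.

W ≈ 5.10 kJ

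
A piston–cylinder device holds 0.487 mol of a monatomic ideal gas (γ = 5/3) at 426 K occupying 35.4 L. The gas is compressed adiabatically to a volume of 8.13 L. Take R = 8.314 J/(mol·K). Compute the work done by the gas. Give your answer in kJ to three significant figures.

Adiabatic: TV^(γ−1) = const with γ = 5/3.
T₂ = T₁ (V₁/V₂)^(γ−1) = 426 × (35.4/8.13)^0.667 = 426 × 2.667 = 1136 K.
W_by = nCᵥ(T₁ − T₂) = (0.487)(12.47)(426 − 1136) = -4312 J.

W ≈ -4.31 kJ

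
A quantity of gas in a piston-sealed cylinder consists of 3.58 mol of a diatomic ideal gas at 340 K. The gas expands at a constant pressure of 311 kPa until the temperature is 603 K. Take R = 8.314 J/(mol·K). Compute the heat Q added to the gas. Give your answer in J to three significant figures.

Q ≈ 27400 J

Isobaric: W = nRΔT = (3.58)(8.314)(263) = 7828 J.
ΔU = nCᵥΔT with Cᵥ = 5R/2: ΔU = (3.58)(20.79)(263) = 19570 J.
Q = ΔU + W = 19570 + 7828 = 27398 J.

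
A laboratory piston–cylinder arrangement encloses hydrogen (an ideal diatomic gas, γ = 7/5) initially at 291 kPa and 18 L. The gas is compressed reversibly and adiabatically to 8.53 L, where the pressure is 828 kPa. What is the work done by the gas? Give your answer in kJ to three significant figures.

Adiabatic: W = (P₁V₁ − P₂V₂)/(γ − 1) with γ = 7/5.
P₁V₁ = 5238 J, P₂V₂ = 7063 J.
W = (5238 − 7063) / 0.4 = -4562 J.

W ≈ -4.56 kJ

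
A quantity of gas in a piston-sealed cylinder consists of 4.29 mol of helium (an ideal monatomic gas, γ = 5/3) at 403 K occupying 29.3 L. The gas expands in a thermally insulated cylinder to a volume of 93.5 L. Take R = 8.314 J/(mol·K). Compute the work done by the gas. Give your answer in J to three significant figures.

Adiabatic: TV^(γ−1) = const with γ = 5/3.
T₂ = T₁ (V₁/V₂)^(γ−1) = 403 × (29.3/93.5)^0.667 = 403 × 0.4614 = 185.9 K.
W_by = nCᵥ(T₁ − T₂) = (4.29)(12.47)(403 − 185.9) = 11614 J.

W ≈ 11600 J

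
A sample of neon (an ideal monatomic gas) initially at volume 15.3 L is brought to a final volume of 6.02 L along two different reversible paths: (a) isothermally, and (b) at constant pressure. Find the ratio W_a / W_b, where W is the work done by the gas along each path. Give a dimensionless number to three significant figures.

W_a / W_b ≈ 1.54

Path (a) isothermal: W = P₁V₁ ln(V₂/V₁) → W_a/(P₁V₁) = -0.9328.
Path (b) isobaric: W = P₁(V₂ − V₁) → W_b/(P₁V₁) = -0.6065.
W_a / W_b = -0.9328 / -0.6065 = 1.538.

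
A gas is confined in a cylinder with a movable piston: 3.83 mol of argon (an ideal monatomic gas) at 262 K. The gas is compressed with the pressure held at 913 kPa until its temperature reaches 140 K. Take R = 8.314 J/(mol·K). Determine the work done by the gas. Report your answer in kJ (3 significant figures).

Isobaric: W = P ΔV = nR ΔT.
W = (3.83)(8.314)(140 − 262) = -3885 J.

W ≈ -3.88 kJ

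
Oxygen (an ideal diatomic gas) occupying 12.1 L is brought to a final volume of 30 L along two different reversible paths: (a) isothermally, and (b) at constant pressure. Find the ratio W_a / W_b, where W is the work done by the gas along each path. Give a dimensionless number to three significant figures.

W_a / W_b ≈ 0.614

Path (a) isothermal: W = P₁V₁ ln(V₂/V₁) → W_a/(P₁V₁) = 0.908.
Path (b) isobaric: W = P₁(V₂ − V₁) → W_b/(P₁V₁) = 1.479.
W_a / W_b = 0.908 / 1.479 = 0.6138.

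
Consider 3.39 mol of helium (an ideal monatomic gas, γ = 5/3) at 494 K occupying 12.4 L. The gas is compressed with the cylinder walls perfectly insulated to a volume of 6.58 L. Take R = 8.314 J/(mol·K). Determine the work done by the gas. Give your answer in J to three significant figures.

W ≈ -11000 J

Adiabatic: TV^(γ−1) = const with γ = 5/3.
T₂ = T₁ (V₁/V₂)^(γ−1) = 494 × (12.4/6.58)^0.667 = 494 × 1.526 = 753.7 K.
W_by = nCᵥ(T₁ − T₂) = (3.39)(12.47)(494 − 753.7) = -10979 J.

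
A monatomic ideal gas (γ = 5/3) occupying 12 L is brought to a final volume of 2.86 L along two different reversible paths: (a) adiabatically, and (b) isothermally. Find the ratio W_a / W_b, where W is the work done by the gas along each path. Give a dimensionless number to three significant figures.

W_a / W_b ≈ 1.68

Path (a) adiabatic: W = P₁V₁(1 − (V₁/V₂)^(γ−1))/(γ−1) → W_a/(P₁V₁) = -2.402.
Path (b) isothermal: W = P₁V₁ ln(V₂/V₁) → W_b/(P₁V₁) = -1.434.
W_a / W_b = -2.402 / -1.434 = 1.675.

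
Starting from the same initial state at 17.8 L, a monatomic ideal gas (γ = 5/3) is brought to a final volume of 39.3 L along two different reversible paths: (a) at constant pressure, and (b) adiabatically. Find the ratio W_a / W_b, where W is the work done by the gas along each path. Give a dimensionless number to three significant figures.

W_a / W_b ≈ 1.96

Path (a) isobaric: W = P₁(V₂ − V₁) → W_a/(P₁V₁) = 1.208.
Path (b) adiabatic: W = P₁V₁(1 − (V₁/V₂)^(γ−1))/(γ−1) → W_b/(P₁V₁) = 0.6153.
W_a / W_b = 1.208 / 0.6153 = 1.963.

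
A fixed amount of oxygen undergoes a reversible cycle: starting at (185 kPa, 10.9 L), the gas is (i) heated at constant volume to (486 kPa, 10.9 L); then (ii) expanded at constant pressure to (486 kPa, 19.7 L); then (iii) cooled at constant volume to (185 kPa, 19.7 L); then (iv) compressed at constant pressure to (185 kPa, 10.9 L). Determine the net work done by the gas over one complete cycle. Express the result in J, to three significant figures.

Constant-volume legs do no work.
W(ii) = (486)(19.7 − 10.9) = 4277 J; W(iv) = (185)(10.9 − 19.7) = -1628 J.
W_net = 4277 − 1628 = 2649 J (the clockwise enclosed area).

W_net ≈ 2650 J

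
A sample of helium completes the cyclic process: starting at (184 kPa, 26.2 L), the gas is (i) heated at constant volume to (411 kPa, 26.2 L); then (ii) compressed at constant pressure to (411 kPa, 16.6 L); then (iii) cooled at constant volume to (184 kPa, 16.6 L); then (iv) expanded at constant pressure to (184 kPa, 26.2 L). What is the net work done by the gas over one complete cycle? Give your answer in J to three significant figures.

W_net ≈ -2180 J

Constant-volume legs do no work.
W(ii) = (411)(16.6 − 26.2) = -3946 J; W(iv) = (184)(26.2 − 16.6) = 1766 J.
W_net = -3946 + 1766 = -2179 J (the counter-clockwise enclosed area).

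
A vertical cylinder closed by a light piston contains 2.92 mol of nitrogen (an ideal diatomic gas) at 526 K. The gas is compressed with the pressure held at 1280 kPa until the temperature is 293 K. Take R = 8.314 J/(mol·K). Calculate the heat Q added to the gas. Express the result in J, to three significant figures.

Q ≈ -19800 J

Isobaric: W = nRΔT = (2.92)(8.314)(-233) = -5657 J.
ΔU = nCᵥΔT with Cᵥ = 5R/2: ΔU = (2.92)(20.79)(-233) = -14141 J.
Q = ΔU + W = -14141 − 5657 = -19798 J.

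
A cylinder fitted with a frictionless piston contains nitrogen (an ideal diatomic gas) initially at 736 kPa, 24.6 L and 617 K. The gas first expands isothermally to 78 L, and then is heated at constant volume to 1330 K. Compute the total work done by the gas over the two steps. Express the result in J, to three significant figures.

Step 1 (isothermal): W = P₁V₁ ln(V₂/V₁) = (18106) ln(78/24.6) = 20893 J.
Step 2 (isochoric): W = 0 (constant volume).
W_total = 20893 + 0 = 20893 J.

W_total ≈ 20900 J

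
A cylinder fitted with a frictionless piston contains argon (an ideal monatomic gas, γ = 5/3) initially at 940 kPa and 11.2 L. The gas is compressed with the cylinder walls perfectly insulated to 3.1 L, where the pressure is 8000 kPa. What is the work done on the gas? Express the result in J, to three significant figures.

W ≈ 21400 J

Adiabatic: W = (P₁V₁ − P₂V₂)/(γ − 1) with γ = 5/3.
P₁V₁ = 10528 J, P₂V₂ = 24800 J.
W = (10528 − 24800) / 0.6667 = -21408 J.
Work on gas = −W_by = 21408 J.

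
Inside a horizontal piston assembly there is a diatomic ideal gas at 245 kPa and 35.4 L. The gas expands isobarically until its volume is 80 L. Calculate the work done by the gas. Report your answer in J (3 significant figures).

W ≈ 10900 J

Isobaric: W = P ΔV.
W = (245 kPa)(80 − 35.4 L) = (245)(44.6) = 10927 J.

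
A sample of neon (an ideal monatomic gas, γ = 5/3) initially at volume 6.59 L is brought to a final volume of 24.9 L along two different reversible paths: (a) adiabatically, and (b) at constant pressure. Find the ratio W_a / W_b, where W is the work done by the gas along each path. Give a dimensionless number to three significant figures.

Path (a) adiabatic: W = P₁V₁(1 − (V₁/V₂)^(γ−1))/(γ−1) → W_a/(P₁V₁) = 0.8817.
Path (b) isobaric: W = P₁(V₂ − V₁) → W_b/(P₁V₁) = 2.778.
W_a / W_b = 0.8817 / 2.778 = 0.3173.

W_a / W_b ≈ 0.317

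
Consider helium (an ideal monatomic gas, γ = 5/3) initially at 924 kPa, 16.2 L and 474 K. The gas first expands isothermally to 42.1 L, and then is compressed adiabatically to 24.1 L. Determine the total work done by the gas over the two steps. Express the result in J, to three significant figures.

W_total ≈ 4180 J

Step 1 (isothermal): W = P₁V₁ ln(V₂/V₁) = (14969) ln(42.1/16.2) = 14296 J.
After step 1: P = 355.6 kPa, V = 42.1 L, T = 474 K.
Step 2 (adiabatic): W = (P₁V₁ − P₂V₂)/(γ−1) = (14969 − 21712)/0.667 = -10115 J.
W_total = 14296 − 10115 = 4181 J.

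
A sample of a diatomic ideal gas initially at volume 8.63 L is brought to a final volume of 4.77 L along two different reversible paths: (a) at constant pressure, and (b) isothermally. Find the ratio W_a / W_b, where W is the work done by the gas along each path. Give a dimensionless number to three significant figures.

W_a / W_b ≈ 0.754

Path (a) isobaric: W = P₁(V₂ − V₁) → W_a/(P₁V₁) = -0.4473.
Path (b) isothermal: W = P₁V₁ ln(V₂/V₁) → W_b/(P₁V₁) = -0.5929.
W_a / W_b = -0.4473 / -0.5929 = 0.7544.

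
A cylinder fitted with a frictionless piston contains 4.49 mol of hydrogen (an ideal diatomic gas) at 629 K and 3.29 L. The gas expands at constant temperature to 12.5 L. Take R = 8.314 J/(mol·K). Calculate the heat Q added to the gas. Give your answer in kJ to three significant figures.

Q ≈ 31.3 kJ

Isothermal ⇒ ΔU = 0, so Q = W = nRT ln(V₂/V₁).
Q = (4.49)(8.314)(629) ln(12.5/3.29) = 23480 × 1.335 = 31343 J.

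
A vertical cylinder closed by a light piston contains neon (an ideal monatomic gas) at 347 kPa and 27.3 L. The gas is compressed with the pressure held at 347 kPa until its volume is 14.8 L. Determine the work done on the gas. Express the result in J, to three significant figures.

Isobaric: W = P ΔV.
W = (347 kPa)(14.8 − 27.3 L) = (347)(-12.5) = -4338 J.
Work on gas = −W_by = 4338 J.

W ≈ 4340 J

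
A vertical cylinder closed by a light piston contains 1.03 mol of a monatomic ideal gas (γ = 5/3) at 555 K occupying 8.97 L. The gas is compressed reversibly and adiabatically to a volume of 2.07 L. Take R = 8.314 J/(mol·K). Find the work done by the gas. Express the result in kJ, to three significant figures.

W ≈ -11.8 kJ

Adiabatic: TV^(γ−1) = const with γ = 5/3.
T₂ = T₁ (V₁/V₂)^(γ−1) = 555 × (8.97/2.07)^0.667 = 555 × 2.658 = 1475 K.
W_by = nCᵥ(T₁ − T₂) = (1.03)(12.47)(555 − 1475) = -11820 J.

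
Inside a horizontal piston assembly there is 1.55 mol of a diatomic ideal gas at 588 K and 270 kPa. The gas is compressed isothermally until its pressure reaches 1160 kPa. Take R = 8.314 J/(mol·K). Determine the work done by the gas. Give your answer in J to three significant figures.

Isothermal process: W = nRT ln(V₂/V₁) = nRT ln(P₁/P₂).
W = (1.55)(8.314)(588) × ln(270/1160)
  = 7577 × ln(0.2328) = 7577 × -1.458
W_by_gas = -11046 J.

W ≈ -11000 J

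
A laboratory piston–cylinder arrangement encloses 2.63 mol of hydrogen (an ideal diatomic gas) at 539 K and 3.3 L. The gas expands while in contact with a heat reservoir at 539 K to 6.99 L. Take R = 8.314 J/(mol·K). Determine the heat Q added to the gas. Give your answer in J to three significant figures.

Q ≈ 8850 J

Isothermal ⇒ ΔU = 0, so Q = W = nRT ln(V₂/V₁).
Q = (2.63)(8.314)(539) ln(6.99/3.3) = 11786 × 0.7506 = 8846 J.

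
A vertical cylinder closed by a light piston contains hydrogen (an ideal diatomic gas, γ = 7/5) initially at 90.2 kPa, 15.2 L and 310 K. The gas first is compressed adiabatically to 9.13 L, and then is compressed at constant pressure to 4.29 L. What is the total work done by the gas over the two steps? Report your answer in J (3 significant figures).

Step 1 (adiabatic): W = (P₁V₁ − P₂V₂)/(γ−1) = (1371 − 1681)/0.4 = -775.2 J.
After step 1: P = 184.1 kPa, V = 9.13 L, T = 380.1 K.
Step 2 (isobaric): W = PΔV = (184.1 kPa)(4.29 − 9.13 L) = -891.2 J.
W_total = -775.2 − 891.2 = -1666 J.

W_total ≈ -1670 J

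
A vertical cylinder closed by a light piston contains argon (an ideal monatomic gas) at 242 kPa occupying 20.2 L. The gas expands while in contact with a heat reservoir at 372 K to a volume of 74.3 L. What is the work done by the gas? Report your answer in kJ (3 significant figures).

Isothermal: W = nRT ln(V₂/V₁) = P₁V₁ ln(V₂/V₁).
P₁V₁ = (242 kPa)(20.2 L) = 4888 J.
W = 4888 × ln(74.3/20.2) = 4888 × 1.302
W_by_gas = 6367 J.

W ≈ 6.37 kJ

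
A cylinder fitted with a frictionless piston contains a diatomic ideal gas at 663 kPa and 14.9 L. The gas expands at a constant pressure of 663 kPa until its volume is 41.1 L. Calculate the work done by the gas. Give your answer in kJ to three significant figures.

Isobaric: W = P ΔV.
W = (663 kPa)(41.1 − 14.9 L) = (663)(26.2) = 17371 J.

W ≈ 17.4 kJ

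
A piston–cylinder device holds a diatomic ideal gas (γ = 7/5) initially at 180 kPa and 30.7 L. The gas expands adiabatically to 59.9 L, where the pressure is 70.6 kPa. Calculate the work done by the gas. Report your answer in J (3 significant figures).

Adiabatic: W = (P₁V₁ − P₂V₂)/(γ − 1) with γ = 7/5.
P₁V₁ = 5526 J, P₂V₂ = 4229 J.
W = (5526 − 4229) / 0.4 = 3243 J.

W ≈ 3240 J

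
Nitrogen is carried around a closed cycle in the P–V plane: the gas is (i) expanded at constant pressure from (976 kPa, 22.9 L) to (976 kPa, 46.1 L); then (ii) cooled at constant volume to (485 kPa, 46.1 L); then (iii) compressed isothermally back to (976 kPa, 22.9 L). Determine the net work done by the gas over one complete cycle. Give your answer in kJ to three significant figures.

Leg (i): W = PΔV = (976)(46.1 − 22.9) = 22643 J.
Leg (ii): W = 0.
Leg (iii): W = PᵢVᵢ ln(V_f/Vᵢ) = (22358) ln(22.9/46.1) = -15644 J.
W_net = 22643 − 15644 = 6999 J.

W_net ≈ 7.00 kJ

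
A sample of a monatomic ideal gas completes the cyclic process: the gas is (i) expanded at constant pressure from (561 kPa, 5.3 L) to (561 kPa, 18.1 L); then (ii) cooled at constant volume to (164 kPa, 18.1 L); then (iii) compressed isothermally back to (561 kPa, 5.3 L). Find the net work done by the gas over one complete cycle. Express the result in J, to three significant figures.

W_net ≈ 3530 J

Leg (i): W = PΔV = (561)(18.1 − 5.3) = 7181 J.
Leg (ii): W = 0.
Leg (iii): W = PᵢVᵢ ln(V_f/Vᵢ) = (2968) ln(5.3/18.1) = -3646 J.
W_net = 7181 − 3646 = 3535 J.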